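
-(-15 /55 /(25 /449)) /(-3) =-1.63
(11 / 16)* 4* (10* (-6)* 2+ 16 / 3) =-946/3 = -315.33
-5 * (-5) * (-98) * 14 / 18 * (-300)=1715000/3 = 571666.67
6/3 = 2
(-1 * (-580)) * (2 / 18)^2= 580/81 = 7.16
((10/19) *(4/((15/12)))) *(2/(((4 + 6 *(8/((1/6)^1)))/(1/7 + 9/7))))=0.02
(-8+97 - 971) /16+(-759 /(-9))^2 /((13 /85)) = 46447.14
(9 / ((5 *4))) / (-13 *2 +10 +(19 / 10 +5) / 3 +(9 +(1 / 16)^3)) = -9216/96251 = -0.10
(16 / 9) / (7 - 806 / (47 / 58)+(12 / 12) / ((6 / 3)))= -1504/835119 = 0.00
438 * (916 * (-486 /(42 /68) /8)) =-276231708/7 = -39461672.57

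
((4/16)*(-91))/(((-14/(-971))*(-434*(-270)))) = -12623/937440 = -0.01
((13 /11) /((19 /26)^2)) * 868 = 7627984/3971 = 1920.92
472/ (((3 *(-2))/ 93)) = -7316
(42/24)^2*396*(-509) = -2469159/4 = -617289.75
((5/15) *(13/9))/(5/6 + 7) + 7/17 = 3403/7191 = 0.47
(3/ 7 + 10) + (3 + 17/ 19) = 1905/133 = 14.32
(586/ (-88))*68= -4981/11 = -452.82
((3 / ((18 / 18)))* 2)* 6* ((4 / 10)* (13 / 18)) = 52/5 = 10.40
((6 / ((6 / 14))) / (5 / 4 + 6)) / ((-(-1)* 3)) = 56/87 = 0.64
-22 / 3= -7.33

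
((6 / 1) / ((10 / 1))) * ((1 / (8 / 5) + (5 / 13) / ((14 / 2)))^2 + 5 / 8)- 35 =-18203681/529984 = -34.35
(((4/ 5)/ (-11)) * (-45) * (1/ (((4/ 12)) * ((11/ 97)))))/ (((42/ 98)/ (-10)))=-244440/121 = -2020.17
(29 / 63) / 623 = 29/39249 = 0.00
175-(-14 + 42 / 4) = 357/2 = 178.50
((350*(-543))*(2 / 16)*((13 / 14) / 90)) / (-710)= 2353/6816 = 0.35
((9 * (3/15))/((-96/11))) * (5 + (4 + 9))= -297/80 = -3.71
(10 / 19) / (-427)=-10/8113 = 0.00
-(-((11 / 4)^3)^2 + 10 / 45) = 15935857/36864 = 432.29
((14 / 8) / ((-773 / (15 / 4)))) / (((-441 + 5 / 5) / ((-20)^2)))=525/68024 = 0.01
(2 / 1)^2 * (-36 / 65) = -144/65 = -2.22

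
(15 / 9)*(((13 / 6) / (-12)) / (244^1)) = -65/52704 = 0.00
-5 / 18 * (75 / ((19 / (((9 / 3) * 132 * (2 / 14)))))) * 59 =-486750/133 = -3659.77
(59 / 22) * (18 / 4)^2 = 4779/88 = 54.31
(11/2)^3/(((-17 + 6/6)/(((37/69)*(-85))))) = 4185995/8832 = 473.96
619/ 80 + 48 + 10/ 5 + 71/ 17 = 84203/1360 = 61.91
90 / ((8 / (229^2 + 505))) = 1191285/2 = 595642.50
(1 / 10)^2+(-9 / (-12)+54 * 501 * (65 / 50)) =879274/25 = 35170.96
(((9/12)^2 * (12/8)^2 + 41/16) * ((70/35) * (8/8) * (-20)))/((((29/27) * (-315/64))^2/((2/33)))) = -0.33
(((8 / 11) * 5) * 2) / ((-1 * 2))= -40/11 = -3.64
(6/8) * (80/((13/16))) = 960/13 = 73.85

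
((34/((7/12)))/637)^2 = 166464/19882681 = 0.01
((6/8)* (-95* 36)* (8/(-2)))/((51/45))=153900/17 = 9052.94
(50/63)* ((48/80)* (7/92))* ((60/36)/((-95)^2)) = 1/149454 = 0.00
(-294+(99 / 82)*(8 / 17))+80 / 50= -1017034/3485 = -291.83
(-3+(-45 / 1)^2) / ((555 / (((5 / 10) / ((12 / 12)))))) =337/185 = 1.82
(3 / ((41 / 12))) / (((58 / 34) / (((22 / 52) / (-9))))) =-374/15457 = -0.02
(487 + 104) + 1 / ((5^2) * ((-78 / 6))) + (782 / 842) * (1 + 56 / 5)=602.33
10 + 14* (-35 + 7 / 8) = -1871/4 = -467.75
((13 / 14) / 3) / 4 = 13/168 = 0.08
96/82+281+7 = 11856/41 = 289.17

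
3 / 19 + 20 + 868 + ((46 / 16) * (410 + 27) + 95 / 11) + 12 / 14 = 2154.03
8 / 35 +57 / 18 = 713/210 = 3.40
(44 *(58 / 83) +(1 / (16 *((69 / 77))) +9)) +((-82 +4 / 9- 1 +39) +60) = 15465973/274896 = 56.26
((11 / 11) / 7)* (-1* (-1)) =1/7 = 0.14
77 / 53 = 1.45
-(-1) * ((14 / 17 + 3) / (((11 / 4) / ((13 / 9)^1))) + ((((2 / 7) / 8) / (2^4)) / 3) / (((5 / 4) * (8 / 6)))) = 7572883/3769920 = 2.01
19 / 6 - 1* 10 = -41/6 = -6.83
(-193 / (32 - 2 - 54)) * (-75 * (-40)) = 24125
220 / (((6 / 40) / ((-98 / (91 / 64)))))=-3942400/39 = -101087.18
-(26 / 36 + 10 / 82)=-0.84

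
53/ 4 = 13.25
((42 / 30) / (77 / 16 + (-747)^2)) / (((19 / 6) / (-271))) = -182112/848180995 = 0.00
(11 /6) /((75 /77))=847/450 = 1.88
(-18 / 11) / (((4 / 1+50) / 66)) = -2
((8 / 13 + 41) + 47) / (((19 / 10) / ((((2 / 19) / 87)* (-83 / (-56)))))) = 79680/952679 = 0.08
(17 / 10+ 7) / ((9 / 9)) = 87/10 = 8.70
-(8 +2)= -10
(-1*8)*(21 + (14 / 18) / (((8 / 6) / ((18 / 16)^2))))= -5565/32 = -173.91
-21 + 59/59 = -20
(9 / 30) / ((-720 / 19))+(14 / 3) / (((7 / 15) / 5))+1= 122381/2400 = 50.99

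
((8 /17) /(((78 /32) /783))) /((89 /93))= 3106944/19669 = 157.96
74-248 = -174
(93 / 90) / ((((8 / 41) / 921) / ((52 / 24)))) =5072561/480 = 10567.84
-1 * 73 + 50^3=124927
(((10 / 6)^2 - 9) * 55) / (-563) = 3080/5067 = 0.61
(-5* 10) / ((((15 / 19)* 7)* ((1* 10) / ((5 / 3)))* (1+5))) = -95/378 = -0.25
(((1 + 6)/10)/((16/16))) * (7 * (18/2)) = 441/10 = 44.10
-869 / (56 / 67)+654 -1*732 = -62591/56 = -1117.70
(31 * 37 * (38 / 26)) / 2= 21793/26 = 838.19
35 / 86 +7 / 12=511/516 = 0.99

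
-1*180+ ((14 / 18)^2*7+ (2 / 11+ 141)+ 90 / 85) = -507800/15147 = -33.52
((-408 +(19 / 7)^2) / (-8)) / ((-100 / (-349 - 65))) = 4063617/19600 = 207.33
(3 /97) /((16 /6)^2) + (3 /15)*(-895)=-1111205/6208 = -179.00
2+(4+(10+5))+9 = 30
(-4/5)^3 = -64/125 = -0.51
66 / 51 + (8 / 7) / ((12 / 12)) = 290/119 = 2.44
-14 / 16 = -7/8 = -0.88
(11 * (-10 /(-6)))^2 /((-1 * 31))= -3025/279 = -10.84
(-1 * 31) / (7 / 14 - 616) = 62/1231 = 0.05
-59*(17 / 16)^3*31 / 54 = -8985877/221184 = -40.63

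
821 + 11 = 832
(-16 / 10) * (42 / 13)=-336/65 = -5.17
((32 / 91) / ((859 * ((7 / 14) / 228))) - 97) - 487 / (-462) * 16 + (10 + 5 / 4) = -101263177/1474044 = -68.70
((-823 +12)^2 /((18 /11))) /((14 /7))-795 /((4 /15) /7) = 1620914/9 = 180101.56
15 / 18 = 5/6 = 0.83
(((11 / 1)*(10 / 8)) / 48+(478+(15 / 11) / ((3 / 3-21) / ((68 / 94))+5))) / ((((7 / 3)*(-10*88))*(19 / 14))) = -15554213/90635776 = -0.17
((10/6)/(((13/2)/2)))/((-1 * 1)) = -20/39 = -0.51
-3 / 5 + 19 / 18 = 41/90 = 0.46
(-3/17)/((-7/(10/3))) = 10/119 = 0.08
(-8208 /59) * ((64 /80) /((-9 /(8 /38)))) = 768/295 = 2.60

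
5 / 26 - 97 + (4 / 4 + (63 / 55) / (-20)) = -1370869/14300 = -95.86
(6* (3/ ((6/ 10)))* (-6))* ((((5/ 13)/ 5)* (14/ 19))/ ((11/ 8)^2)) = -161280/29887 = -5.40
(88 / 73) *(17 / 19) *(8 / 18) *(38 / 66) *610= 331840/1971 = 168.36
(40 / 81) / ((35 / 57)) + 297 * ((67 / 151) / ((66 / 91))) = 10416901/57078 = 182.50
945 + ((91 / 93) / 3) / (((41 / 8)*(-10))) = 54048911/57195 = 944.99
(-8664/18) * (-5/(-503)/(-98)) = 3610/73941 = 0.05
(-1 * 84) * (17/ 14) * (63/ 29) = -6426/29 = -221.59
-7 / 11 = -0.64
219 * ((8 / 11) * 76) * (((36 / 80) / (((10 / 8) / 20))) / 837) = 177536/1705 = 104.13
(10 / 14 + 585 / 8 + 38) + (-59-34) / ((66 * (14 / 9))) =68335/616 = 110.93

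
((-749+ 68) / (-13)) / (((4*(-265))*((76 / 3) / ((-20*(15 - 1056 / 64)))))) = -6129/104728 = -0.06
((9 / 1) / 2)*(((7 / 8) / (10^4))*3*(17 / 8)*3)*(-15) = -28917/256000 = -0.11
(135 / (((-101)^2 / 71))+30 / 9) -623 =-18934904/30603 = -618.73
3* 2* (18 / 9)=12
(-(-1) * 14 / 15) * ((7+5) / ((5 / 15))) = 168/5 = 33.60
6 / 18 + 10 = 31/3 = 10.33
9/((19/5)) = 2.37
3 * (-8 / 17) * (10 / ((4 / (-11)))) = 38.82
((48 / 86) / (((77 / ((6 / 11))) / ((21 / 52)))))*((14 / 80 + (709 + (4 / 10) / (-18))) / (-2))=-153177/270556 = -0.57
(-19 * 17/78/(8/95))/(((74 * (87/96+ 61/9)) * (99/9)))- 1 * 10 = -117181885/11708983 = -10.01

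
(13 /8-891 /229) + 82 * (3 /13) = 396709/23816 = 16.66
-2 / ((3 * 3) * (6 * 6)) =-1/162 = -0.01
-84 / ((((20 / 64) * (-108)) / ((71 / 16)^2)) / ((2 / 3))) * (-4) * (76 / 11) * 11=-9932.64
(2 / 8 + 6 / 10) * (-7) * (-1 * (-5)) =-119/4 = -29.75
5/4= 1.25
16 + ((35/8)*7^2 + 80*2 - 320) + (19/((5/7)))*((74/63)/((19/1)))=72.02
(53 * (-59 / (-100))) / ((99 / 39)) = 12.32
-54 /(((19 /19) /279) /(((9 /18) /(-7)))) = 7533/7 = 1076.14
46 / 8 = 23/4 = 5.75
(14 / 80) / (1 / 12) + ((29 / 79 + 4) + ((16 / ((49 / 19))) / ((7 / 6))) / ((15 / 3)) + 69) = 20737509/270970 = 76.53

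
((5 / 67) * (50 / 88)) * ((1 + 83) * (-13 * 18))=-833.45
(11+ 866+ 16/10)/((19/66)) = 289938/95 = 3051.98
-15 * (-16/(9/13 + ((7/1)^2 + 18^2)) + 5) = -180615/2429 = -74.36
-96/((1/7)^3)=-32928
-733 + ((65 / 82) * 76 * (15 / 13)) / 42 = -209896/287 = -731.34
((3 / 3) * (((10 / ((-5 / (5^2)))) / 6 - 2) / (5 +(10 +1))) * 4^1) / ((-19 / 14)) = 1.90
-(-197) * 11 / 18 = 2167/18 = 120.39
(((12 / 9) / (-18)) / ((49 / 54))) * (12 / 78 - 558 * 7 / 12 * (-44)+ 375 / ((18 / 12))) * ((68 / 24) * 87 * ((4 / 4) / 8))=-46696467/1274 = -36653.43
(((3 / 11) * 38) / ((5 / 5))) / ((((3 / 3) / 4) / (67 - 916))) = -387144/11 = -35194.91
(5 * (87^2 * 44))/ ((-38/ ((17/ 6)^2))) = -13367695/38 = -351781.45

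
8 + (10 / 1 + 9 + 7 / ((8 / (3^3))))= 405/8 = 50.62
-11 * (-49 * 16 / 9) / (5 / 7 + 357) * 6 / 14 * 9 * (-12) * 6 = -232848/313 = -743.92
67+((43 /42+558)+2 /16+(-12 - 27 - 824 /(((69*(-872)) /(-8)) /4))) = 586.71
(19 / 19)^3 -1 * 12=-11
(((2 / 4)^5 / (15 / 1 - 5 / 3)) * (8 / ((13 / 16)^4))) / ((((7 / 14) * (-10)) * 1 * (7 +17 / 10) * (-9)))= 4096/37272105 = 0.00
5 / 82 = 0.06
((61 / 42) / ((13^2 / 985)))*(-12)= -120170/1183 = -101.58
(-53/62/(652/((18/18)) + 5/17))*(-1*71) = 63971/687518 = 0.09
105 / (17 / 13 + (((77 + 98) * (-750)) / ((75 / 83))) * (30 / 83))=-1365/682483 = 0.00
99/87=33/29 = 1.14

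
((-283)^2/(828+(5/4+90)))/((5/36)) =11532816/18385 = 627.29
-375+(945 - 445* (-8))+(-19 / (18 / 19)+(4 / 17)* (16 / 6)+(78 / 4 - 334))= 580799/153 = 3796.07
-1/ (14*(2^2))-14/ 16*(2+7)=-221/28 = -7.89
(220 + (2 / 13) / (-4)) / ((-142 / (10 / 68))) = -0.23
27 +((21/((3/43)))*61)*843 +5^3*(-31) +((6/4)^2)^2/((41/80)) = 634453880/41 = 15474484.88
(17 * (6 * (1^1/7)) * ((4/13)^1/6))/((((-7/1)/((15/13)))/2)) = -0.25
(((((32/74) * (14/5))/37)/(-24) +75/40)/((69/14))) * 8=4309214/1416915 = 3.04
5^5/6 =3125/6 = 520.83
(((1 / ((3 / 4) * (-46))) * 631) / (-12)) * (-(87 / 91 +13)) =-21.27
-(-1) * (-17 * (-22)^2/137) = -8228/137 = -60.06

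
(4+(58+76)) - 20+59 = 177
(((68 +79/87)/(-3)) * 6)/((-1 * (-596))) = -5995/25926 = -0.23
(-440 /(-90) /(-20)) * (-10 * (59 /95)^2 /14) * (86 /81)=3293026/46054575 = 0.07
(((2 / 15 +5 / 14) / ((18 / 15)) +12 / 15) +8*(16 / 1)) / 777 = 162803/979020 = 0.17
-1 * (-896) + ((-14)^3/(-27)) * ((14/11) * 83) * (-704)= -204041600/27 = -7557096.30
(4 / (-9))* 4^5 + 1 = -4087/9 = -454.11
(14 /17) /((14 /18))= 18/17 = 1.06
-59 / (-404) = 59/404 = 0.15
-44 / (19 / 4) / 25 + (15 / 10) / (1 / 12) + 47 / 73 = 633627/34675 = 18.27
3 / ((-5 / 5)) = -3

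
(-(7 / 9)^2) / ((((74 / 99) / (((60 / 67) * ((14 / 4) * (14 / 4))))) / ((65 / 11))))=-780325/14874 = -52.46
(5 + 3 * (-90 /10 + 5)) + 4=-3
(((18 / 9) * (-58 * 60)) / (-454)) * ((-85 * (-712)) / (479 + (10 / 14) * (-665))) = 52652400/227 = 231948.90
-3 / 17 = -0.18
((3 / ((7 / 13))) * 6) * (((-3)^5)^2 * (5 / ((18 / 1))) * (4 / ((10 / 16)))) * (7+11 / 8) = 205726716/7 = 29389530.86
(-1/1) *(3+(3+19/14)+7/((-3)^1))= -211/42 = -5.02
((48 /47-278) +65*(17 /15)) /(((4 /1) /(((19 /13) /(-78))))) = 544673/571896 = 0.95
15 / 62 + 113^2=791693/62 = 12769.24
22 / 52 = 11/26 = 0.42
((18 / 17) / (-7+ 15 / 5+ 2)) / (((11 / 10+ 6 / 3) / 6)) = -540/527 = -1.02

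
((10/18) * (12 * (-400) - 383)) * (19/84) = -492385/756 = -651.30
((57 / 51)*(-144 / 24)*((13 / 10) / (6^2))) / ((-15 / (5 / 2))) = 247/6120 = 0.04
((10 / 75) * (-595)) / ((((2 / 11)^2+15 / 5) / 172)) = -4498.87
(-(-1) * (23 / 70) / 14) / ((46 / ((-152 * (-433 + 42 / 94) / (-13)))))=-77254/29939 = -2.58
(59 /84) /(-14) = -59/1176 = -0.05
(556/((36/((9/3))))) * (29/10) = 134.37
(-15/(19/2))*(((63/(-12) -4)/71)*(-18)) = -4995/1349 = -3.70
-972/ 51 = -324/17 = -19.06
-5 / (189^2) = -5/35721 = 0.00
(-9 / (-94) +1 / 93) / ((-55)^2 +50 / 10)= 931/26488260 = 0.00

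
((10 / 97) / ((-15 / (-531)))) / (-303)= -118/9797 = -0.01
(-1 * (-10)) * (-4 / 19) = -40/19 = -2.11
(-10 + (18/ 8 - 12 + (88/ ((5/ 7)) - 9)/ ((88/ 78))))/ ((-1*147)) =-4481/8085 = -0.55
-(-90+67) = 23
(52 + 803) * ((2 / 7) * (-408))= -697680/7 = -99668.57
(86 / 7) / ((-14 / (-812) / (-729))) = -3636252/7 = -519464.57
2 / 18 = 1/9 = 0.11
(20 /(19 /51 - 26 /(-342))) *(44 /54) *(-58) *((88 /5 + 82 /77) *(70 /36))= -336556310/4401 = -76472.69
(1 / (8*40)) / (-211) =-1/67520 = 0.00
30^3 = 27000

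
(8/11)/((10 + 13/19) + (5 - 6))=19/253 = 0.08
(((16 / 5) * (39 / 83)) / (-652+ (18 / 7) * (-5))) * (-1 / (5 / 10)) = 336/74285 = 0.00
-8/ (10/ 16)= -64/5 = -12.80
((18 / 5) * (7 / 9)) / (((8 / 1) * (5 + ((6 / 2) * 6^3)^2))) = 1/1199740 = 0.00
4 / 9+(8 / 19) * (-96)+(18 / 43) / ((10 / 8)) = -1457428/36765 = -39.64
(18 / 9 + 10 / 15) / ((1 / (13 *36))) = 1248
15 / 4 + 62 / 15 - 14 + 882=52553/60 = 875.88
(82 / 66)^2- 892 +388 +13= -533018/1089 = -489.46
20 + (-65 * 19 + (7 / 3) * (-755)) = -8930/3 = -2976.67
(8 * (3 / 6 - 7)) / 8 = -13/2 = -6.50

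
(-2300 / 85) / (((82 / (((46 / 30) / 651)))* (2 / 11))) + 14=19051555/1361241 = 14.00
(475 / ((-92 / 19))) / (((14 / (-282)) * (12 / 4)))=424175/644 = 658.66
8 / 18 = 4/9 = 0.44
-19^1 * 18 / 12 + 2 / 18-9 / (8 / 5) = -2449/72 = -34.01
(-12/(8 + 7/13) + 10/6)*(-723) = -6989/37 = -188.89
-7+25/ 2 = 11/2 = 5.50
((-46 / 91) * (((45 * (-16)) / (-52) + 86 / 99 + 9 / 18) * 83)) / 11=-74762167/1288287 = -58.03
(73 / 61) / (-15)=-73/915 = -0.08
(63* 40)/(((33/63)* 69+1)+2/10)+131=259417/1307 = 198.48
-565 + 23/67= -37832/67 = -564.66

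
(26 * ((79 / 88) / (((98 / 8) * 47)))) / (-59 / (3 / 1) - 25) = -3081/3394622 = 0.00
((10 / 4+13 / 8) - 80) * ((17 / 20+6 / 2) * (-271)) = 79164.18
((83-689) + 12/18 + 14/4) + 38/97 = -350039/582 = -601.44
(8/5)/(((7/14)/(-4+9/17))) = -944/85 = -11.11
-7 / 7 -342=-343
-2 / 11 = -0.18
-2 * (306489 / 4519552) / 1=-306489/2259776 = -0.14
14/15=0.93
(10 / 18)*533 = 2665/9 = 296.11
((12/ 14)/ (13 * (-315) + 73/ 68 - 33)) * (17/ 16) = -867/3928834 = 0.00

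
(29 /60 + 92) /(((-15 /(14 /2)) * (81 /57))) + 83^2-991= 142583383/24300 = 5867.63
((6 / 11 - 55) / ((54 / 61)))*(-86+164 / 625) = 108776603/20625 = 5274.02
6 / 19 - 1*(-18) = 348/19 = 18.32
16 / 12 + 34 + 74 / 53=36.73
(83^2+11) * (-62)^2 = 26523600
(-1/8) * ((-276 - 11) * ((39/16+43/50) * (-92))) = -8706719/800 = -10883.40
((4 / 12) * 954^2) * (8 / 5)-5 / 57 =138337607/285 = 485395.11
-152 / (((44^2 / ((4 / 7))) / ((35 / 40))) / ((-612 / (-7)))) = -2907/847 = -3.43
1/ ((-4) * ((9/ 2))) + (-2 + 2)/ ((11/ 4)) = -1/18 = -0.06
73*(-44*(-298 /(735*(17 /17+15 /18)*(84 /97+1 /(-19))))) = 320740976/367255 = 873.35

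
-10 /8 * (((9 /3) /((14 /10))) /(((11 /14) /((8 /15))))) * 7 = -140/11 = -12.73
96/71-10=-614/71 = -8.65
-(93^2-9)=-8640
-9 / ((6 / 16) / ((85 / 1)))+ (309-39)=-1770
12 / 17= 0.71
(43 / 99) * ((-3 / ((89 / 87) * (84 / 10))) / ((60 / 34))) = -21199/246708 = -0.09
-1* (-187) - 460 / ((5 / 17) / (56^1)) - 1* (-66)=-87331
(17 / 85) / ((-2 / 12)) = -6/5 = -1.20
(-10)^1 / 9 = -10/9 = -1.11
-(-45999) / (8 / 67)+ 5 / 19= 58556767/152 = 385241.89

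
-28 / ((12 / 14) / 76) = -7448/3 = -2482.67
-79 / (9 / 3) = -79/3 = -26.33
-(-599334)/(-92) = -13029/2 = -6514.50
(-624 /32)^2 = 1521/4 = 380.25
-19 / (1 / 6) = -114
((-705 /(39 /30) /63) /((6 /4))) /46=-2350/18837 = -0.12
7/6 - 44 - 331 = -2243/6 = -373.83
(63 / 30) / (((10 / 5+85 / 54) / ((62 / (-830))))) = -17577/400475 = -0.04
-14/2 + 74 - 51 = 16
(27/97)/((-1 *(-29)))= 27/2813 = 0.01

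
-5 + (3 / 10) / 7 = -347/70 = -4.96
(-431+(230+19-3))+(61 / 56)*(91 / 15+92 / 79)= -177.12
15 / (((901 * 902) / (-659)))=-9885/812702 = -0.01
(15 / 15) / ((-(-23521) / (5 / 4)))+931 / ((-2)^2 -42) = -2305053/94084 = -24.50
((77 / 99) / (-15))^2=49/18225 = 0.00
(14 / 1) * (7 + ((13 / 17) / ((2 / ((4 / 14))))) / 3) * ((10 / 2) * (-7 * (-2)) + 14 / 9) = 3235456/459 = 7048.92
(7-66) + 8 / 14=-409/7 = -58.43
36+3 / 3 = 37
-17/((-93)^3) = 17/804357 = 0.00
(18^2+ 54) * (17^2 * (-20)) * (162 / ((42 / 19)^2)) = -507038940/7 = -72434134.29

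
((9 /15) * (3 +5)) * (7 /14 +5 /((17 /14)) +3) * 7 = 255.95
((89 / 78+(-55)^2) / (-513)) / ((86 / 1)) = -236039/3441204 = -0.07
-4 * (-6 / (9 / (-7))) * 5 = -280/3 = -93.33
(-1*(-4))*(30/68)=30/17 = 1.76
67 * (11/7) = 737/7 = 105.29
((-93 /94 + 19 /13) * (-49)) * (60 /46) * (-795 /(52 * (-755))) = -67431105/110344156 = -0.61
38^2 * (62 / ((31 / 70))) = 202160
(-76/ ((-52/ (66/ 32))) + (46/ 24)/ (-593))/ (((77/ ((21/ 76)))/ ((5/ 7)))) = 5571185/721809088 = 0.01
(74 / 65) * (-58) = -66.03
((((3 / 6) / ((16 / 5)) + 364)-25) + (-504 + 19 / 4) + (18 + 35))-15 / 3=-3587/32 = -112.09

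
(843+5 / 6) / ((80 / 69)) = 727.81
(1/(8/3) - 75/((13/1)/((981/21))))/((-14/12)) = 587781/2548 = 230.68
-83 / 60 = -1.38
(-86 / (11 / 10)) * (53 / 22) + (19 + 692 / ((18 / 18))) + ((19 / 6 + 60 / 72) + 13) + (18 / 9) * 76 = 83690/121 = 691.65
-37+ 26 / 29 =-1047/29 = -36.10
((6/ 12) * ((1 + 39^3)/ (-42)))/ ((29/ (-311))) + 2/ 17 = 78407428/10353 = 7573.40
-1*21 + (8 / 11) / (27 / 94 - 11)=-233369/11077 = -21.07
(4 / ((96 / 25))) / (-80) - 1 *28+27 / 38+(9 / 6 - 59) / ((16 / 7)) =-52.46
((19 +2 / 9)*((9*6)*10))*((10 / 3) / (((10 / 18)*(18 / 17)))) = 58820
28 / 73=0.38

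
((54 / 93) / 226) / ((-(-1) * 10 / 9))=81/35030 = 0.00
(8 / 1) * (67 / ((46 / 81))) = 21708/23 = 943.83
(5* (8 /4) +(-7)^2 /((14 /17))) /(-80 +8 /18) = -1251/1432 = -0.87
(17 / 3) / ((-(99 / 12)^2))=-272/3267 = -0.08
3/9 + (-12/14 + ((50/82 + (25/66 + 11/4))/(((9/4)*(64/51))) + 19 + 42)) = 112379567/1818432 = 61.80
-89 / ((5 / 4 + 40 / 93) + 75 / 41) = -1357428/53525 = -25.36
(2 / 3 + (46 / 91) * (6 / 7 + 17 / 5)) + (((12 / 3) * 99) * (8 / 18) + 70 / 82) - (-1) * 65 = 95851592/391755 = 244.67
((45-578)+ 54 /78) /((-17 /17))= 6920/13 = 532.31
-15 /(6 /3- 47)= 1/3 = 0.33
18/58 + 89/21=2770/609 = 4.55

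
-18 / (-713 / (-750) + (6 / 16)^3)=-3456000/192653 = -17.94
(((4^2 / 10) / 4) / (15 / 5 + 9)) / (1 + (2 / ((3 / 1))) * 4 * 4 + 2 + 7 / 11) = 11/4720 = 0.00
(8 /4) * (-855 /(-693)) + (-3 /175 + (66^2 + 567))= 9481492/1925 = 4925.45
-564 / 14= -282/7 = -40.29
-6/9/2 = -1/3 = -0.33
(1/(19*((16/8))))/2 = 1/76 = 0.01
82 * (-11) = -902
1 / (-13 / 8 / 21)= -168/13 = -12.92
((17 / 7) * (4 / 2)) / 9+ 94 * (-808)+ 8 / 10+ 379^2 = 21322457/315 = 67690.34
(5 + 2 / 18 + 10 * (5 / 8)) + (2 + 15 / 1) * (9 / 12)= 217/9 = 24.11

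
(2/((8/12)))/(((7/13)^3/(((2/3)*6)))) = 26364/343 = 76.86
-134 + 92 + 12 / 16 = -165/4 = -41.25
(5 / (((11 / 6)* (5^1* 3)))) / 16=0.01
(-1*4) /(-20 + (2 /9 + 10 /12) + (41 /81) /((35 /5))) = 4536/21401 = 0.21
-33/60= -11/20 = -0.55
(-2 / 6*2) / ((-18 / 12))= 4/9 = 0.44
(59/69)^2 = 3481/4761 = 0.73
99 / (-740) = -0.13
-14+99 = 85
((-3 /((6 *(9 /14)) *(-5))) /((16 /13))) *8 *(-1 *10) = -91/9 = -10.11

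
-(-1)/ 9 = 1/9 = 0.11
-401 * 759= -304359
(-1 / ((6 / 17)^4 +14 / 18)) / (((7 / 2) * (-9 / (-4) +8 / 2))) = -6013512/104354425 = -0.06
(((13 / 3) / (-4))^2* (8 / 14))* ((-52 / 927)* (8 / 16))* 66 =-1.24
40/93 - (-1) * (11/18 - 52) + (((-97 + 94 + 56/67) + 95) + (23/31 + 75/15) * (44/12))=2352731/37386 = 62.93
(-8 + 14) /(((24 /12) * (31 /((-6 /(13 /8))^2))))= 1.32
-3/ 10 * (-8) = 12/5 = 2.40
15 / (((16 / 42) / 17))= 5355/8 = 669.38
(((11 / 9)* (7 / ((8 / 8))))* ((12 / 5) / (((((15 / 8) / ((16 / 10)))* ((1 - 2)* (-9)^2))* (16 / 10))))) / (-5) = 2464/91125 = 0.03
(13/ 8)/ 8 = 13/64 = 0.20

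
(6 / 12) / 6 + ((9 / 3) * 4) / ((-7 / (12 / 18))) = -89/84 = -1.06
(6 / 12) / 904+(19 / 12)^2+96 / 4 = 215665/8136 = 26.51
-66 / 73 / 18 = -11/219 = -0.05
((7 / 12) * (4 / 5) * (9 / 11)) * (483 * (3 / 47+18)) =8611407/2585 = 3331.30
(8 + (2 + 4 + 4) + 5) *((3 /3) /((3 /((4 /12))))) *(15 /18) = 115/54 = 2.13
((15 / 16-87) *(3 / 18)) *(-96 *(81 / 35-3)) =-33048/35 = -944.23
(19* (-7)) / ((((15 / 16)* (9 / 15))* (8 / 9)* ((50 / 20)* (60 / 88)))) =-11704/75 = -156.05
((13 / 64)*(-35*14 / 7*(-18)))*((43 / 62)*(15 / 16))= 2641275/15872 = 166.41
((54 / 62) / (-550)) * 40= -108/1705 = -0.06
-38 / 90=-19/45 = -0.42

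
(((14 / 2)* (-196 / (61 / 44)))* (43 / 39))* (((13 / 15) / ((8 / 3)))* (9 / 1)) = -973434/305 = -3191.59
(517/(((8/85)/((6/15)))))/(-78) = -8789/312 = -28.17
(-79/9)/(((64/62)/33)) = -26939/96 = -280.61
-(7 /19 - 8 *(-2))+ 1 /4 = -1225/76 = -16.12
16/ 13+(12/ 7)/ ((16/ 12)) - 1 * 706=-64017/91 = -703.48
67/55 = 1.22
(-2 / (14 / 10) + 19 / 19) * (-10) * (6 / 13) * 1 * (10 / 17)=1800/1547 = 1.16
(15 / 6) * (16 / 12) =10/3 = 3.33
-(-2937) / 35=2937/35 = 83.91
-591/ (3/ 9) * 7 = -12411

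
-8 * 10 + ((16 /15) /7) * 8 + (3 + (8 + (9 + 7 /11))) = -67157/1155 = -58.14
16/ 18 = 8/9 = 0.89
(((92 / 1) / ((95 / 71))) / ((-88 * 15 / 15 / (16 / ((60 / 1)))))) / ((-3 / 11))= 3266/4275 = 0.76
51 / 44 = 1.16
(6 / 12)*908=454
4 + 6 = 10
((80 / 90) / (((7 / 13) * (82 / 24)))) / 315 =416/271215 = 0.00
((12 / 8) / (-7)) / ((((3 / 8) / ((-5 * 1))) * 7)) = 20/49 = 0.41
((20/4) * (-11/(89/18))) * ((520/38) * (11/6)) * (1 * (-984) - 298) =604975800/1691 = 357762.15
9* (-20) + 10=-170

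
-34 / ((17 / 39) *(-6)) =13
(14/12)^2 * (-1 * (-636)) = 2597/3 = 865.67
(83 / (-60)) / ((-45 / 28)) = 581/675 = 0.86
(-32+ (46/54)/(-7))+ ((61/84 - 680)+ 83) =-475067/756 = -628.40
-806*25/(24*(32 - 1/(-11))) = -110825/4236 = -26.16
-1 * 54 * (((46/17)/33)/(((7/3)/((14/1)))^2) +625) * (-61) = 386804538/187 = 2068473.47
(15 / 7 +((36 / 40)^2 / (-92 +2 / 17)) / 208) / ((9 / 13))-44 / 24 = 66225587/52483200 = 1.26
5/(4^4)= 5/256 = 0.02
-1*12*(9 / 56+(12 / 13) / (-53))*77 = -182457/1378 = -132.41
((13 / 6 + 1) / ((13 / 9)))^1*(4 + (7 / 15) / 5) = 5833/650 = 8.97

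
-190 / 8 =-95/4 = -23.75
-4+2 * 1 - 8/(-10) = -6/5 = -1.20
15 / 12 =5/4 = 1.25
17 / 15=1.13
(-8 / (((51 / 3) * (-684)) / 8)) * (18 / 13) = 32/4199 = 0.01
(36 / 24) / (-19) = -3/38 = -0.08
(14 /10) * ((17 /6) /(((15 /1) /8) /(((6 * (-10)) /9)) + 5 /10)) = 272/15 = 18.13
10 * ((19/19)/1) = 10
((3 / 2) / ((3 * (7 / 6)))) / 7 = 3/49 = 0.06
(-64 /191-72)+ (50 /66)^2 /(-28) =-421396847/5823972 = -72.36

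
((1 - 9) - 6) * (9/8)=-63/4 = -15.75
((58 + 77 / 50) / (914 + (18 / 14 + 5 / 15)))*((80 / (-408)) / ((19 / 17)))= -20839/1826660 = -0.01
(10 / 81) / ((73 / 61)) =610/5913 = 0.10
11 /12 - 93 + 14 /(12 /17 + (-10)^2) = -236113/2568 = -91.94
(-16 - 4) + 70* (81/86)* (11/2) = 29465/86 = 342.62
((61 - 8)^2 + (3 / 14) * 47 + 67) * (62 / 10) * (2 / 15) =250511/105 = 2385.82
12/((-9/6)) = -8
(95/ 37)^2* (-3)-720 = -1012755/1369 = -739.78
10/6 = 1.67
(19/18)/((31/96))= 3.27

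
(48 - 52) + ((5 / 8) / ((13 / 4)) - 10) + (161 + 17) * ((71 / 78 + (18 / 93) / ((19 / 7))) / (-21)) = -21348323/964782 = -22.13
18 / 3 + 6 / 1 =12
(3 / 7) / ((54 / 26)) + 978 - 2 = 61501/63 = 976.21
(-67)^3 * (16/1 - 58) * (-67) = -846347082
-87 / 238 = -0.37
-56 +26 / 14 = -379/7 = -54.14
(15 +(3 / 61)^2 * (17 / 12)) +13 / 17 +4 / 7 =28940565/1771196 = 16.34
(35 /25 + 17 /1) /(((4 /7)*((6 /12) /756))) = 243432/5 = 48686.40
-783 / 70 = -11.19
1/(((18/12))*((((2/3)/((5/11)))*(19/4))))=20/209 = 0.10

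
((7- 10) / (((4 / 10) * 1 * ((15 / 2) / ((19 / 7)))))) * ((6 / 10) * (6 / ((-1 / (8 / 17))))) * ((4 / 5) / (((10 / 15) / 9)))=147744/2975 = 49.66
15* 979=14685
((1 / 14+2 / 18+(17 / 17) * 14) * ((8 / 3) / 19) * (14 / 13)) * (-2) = -28592/6669 = -4.29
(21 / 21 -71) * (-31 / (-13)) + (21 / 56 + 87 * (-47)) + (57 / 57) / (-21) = -9294221/2184 = -4255.60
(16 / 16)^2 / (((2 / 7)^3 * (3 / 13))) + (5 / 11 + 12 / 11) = 49457/264 = 187.34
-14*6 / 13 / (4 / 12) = -252/13 = -19.38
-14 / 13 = -1.08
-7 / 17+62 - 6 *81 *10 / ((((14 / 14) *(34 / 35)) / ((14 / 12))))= -98178/17 = -5775.18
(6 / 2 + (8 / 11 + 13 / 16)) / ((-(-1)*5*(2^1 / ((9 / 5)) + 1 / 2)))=7191/12760 = 0.56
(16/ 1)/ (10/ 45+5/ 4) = 10.87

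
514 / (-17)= -514/17 = -30.24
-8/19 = -0.42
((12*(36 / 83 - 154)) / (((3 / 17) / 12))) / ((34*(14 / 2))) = -305904/581 = -526.51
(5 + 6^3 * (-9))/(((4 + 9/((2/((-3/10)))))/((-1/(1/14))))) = 542920/53 = 10243.77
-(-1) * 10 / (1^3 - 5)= -5/2 = -2.50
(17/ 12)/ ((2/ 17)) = 289/24 = 12.04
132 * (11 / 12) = 121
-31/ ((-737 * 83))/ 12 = 31/734052 = 0.00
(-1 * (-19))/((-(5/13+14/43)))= -10621/397 = -26.75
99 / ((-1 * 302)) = -99/302 = -0.33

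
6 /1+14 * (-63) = -876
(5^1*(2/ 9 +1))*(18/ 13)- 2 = 84/13 = 6.46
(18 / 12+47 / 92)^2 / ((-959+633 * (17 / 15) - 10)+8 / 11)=-1882375/116786272 = -0.02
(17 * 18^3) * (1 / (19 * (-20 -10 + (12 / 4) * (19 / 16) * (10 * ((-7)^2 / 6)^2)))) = 9517824/4279085 = 2.22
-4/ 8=-1/2 = -0.50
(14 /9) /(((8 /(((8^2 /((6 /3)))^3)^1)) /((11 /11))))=57344/9 = 6371.56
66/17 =3.88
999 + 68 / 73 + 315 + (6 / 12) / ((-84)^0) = 1315.43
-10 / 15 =-2/3 = -0.67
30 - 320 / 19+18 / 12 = 557/38 = 14.66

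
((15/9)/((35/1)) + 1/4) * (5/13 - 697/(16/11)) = -829925/5824 = -142.50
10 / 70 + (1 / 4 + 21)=599/28 = 21.39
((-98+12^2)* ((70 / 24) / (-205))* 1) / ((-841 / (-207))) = -11109/68962 = -0.16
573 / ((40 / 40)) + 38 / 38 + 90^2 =8674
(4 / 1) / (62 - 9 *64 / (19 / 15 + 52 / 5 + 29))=122/1459 = 0.08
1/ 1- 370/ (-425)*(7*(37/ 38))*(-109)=-1042932/1615 = -645.78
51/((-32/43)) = -2193/32 = -68.53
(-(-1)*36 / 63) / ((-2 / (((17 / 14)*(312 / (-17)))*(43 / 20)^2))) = 72111/2450 = 29.43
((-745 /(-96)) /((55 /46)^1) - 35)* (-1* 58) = 436537/264 = 1653.55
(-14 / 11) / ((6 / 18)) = -42/11 = -3.82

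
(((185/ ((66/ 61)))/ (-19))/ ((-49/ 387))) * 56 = 5823060/1463 = 3980.22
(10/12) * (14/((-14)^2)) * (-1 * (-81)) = 135/28 = 4.82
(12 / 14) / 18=1/21 = 0.05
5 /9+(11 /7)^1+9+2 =827/63 = 13.13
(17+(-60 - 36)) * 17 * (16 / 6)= -3581.33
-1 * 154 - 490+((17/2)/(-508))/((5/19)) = -3271843/5080 = -644.06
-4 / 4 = -1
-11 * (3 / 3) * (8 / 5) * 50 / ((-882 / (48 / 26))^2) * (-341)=4801280/3651921 = 1.31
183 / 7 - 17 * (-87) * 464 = 4803975/7 = 686282.14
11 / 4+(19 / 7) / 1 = 153/28 = 5.46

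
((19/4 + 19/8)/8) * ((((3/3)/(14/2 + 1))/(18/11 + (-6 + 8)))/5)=627/102400 = 0.01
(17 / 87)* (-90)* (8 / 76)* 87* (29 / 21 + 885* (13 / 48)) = -20654745/532 = -38824.71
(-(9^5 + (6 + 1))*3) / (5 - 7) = 88584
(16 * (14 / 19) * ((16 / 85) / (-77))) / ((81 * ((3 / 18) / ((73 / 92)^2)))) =-341056/253737495 = 0.00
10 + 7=17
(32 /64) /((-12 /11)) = -11/24 = -0.46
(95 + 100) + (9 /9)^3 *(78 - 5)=268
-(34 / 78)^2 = -289/1521 = -0.19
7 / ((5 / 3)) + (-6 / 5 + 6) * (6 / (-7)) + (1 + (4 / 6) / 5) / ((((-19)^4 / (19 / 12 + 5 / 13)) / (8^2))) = 46327199/533664495 = 0.09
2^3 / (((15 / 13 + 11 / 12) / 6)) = 7488/323 = 23.18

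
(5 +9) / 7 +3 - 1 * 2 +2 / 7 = 23/7 = 3.29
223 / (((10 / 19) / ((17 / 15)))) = 72029/150 = 480.19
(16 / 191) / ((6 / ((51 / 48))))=17/1146 = 0.01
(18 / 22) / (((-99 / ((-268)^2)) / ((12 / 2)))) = -430944/121 = -3561.52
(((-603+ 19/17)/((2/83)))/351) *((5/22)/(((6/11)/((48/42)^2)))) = -38.73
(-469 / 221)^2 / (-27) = -219961/1318707 = -0.17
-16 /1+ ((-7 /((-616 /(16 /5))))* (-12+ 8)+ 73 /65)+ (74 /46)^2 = -4703154/378235 = -12.43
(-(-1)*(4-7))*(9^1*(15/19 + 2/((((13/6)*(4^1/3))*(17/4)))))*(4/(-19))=431892/79781 = 5.41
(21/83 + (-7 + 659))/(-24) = -54137/1992 = -27.18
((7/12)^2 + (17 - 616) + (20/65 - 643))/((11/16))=-2323811/1287 = -1805.60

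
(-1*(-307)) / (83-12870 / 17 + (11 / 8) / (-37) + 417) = -1544824/1293707 = -1.19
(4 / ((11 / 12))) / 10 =24/55 = 0.44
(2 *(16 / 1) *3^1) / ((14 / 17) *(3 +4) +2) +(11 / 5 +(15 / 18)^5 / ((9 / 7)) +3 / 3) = 61109429/3849120 = 15.88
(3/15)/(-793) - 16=-63441/3965 = -16.00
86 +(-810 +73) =-651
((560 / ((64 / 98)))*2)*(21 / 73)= 36015/73 = 493.36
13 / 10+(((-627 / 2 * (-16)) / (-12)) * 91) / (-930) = 39247/930 = 42.20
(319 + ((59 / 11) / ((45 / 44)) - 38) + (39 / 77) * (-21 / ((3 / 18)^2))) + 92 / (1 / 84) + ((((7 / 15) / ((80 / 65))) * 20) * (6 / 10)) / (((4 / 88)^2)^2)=531380587/495 = 1073496.14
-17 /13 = -1.31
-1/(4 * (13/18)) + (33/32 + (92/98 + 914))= 18664077/20384 = 915.62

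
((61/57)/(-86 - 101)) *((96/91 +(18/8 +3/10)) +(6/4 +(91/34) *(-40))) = 192421633/329789460 = 0.58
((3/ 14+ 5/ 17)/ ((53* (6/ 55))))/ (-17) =-6655/1286628 = -0.01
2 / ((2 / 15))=15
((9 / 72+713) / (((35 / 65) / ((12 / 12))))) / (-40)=-33.11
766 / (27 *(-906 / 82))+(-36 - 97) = -1658129/12231 = -135.57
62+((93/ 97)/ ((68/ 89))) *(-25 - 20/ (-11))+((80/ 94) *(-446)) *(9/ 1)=-678668413/200596 = -3383.26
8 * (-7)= -56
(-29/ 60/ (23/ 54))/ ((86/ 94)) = -12267/9890 = -1.24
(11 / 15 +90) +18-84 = 24.73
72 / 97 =0.74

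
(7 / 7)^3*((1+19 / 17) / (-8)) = -0.26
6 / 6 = 1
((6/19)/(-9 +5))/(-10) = 3/380 = 0.01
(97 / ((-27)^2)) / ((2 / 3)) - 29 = -13997/486 = -28.80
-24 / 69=-8/23 = -0.35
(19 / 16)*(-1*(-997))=18943/16 = 1183.94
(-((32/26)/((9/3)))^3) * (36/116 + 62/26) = -4161536/22363263 = -0.19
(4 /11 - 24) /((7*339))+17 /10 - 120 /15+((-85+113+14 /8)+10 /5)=13281227/522060 = 25.44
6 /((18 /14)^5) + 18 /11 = 724048/216513 = 3.34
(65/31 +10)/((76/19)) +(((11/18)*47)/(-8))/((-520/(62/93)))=10546027/3481920 = 3.03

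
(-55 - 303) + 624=266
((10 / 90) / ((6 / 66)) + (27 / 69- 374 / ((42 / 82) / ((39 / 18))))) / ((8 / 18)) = -2290095/644 = -3556.05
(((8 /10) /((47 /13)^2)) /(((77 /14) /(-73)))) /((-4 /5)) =24674/24299 = 1.02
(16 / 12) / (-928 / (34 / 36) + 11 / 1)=-68/49551 = 0.00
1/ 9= 0.11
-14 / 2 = -7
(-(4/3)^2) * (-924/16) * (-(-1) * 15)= 1540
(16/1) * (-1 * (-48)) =768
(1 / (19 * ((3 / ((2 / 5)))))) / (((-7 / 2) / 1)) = -4/1995 = 0.00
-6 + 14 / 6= -11/3 = -3.67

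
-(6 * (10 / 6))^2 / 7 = -100/7 = -14.29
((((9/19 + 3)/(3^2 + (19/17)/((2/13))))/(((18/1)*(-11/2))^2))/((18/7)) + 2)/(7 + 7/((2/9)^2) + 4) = 2469040/188572131 = 0.01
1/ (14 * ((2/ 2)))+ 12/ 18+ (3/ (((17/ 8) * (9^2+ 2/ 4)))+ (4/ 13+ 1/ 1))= 3121415/1512966 = 2.06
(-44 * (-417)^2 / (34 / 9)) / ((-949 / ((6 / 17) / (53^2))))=206580132/770399149 = 0.27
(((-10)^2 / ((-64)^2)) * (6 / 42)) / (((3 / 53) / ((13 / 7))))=0.11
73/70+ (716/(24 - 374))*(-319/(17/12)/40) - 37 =-727119/29750 = -24.44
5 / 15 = 1/3 = 0.33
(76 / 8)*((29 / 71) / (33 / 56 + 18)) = 15428/73911 = 0.21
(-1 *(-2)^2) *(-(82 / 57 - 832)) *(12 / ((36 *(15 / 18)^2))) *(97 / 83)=-73474784/39425 = -1863.66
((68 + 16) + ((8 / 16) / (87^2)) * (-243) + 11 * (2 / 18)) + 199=4302313/15138 = 284.21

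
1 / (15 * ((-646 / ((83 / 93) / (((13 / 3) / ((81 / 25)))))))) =-2241/32542250 = 0.00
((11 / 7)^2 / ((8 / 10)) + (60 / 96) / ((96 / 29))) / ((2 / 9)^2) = 3328155/50176 = 66.33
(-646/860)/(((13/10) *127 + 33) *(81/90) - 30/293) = -946390/224498571 = 0.00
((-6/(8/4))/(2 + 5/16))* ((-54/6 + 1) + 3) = 240/37 = 6.49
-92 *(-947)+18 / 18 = 87125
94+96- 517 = -327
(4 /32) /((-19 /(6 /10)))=-3/760 = 0.00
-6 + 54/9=0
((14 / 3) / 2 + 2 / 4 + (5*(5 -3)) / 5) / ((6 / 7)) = 5.64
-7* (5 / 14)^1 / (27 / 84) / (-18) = 35/81 = 0.43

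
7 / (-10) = -7/10 = -0.70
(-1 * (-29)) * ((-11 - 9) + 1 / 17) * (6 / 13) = -58986/221 = -266.90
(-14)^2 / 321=196/321 = 0.61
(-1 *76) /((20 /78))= -1482/5 = -296.40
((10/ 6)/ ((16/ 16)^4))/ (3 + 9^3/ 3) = 5/738 = 0.01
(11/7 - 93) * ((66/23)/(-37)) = 42240/5957 = 7.09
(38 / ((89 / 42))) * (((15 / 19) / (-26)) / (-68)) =315/39338 = 0.01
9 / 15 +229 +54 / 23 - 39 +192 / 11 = 266159/1265 = 210.40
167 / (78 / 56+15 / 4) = 1169/36 = 32.47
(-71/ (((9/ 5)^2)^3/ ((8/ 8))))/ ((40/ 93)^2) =-42644375/3779136 = -11.28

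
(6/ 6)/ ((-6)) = -1/6 = -0.17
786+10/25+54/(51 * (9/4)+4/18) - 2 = 16242878/20695 = 784.87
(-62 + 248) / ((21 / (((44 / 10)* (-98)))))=-19096/5 = -3819.20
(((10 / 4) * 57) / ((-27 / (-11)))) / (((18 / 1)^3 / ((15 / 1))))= 5225/34992 = 0.15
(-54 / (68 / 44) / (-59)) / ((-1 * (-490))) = 297/245735 = 0.00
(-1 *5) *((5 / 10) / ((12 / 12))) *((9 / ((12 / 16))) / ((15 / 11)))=-22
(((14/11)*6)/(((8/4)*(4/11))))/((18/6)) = 7/2 = 3.50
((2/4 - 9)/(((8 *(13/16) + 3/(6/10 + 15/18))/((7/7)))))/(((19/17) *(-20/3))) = 37281/280820 = 0.13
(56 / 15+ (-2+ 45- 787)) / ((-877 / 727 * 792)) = 1009076/1302345 = 0.77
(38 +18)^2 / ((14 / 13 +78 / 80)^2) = 847974400/1138489 = 744.82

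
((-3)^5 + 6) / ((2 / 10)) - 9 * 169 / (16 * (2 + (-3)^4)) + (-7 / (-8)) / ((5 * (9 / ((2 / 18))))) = -1186.14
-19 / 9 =-2.11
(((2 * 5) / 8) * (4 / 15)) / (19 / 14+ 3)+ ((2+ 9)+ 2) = 2393/183 = 13.08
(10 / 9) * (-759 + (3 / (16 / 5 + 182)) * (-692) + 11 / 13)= -46307980/54171 = -854.85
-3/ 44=-0.07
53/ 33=1.61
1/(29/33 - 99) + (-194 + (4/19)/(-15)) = -179051377/922830 = -194.02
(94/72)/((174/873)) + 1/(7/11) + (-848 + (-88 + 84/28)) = -4506007/4872 = -924.88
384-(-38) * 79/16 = 4573/8 = 571.62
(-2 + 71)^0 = 1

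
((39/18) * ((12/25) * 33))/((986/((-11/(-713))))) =4719/8787725 = 0.00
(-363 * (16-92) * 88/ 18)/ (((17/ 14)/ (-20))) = -113294720/51 = -2221465.10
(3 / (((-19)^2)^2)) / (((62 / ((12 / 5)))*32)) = 9/323196080 = 0.00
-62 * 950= -58900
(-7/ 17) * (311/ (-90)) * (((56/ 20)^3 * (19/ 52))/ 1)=14187509/1243125 = 11.41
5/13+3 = 44/13 = 3.38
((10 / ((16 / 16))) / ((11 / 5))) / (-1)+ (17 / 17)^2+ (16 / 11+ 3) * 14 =647/11 = 58.82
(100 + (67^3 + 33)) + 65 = 300961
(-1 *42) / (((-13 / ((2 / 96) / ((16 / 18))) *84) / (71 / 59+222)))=3039/15104 = 0.20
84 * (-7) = -588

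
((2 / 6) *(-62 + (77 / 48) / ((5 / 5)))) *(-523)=1516177/144 = 10529.01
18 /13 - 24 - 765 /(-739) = -207321/9607 = -21.58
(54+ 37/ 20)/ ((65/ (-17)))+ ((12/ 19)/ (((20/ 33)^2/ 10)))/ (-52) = -737917/49400 = -14.94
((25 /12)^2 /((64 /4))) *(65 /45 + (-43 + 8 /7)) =-10.96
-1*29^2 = -841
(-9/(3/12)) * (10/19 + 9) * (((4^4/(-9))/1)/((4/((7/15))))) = 324352/285 = 1138.08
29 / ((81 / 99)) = 319/9 = 35.44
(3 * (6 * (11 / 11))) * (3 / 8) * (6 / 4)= 81/8 = 10.12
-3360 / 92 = -36.52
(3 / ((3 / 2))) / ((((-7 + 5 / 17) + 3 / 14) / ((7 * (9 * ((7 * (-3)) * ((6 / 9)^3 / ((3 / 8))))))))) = 1492736/4635 = 322.06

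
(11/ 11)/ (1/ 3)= 3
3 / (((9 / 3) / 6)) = 6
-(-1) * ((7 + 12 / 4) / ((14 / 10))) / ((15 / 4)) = 40/21 = 1.90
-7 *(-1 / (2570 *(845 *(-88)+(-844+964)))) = -7/190796800 = 0.00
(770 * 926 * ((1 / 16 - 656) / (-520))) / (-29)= -374157245/12064 = -31014.36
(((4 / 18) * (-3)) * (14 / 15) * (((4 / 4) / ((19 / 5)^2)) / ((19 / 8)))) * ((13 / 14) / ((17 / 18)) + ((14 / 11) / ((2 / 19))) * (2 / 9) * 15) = -25940960/34631091 = -0.75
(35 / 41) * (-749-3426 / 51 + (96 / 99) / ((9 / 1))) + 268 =-88733173/207009 = -428.64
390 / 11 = 35.45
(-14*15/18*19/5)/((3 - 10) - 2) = 133/27 = 4.93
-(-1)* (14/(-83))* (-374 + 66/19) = 98560/1577 = 62.50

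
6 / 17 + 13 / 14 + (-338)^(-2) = 17422329/13595036 = 1.28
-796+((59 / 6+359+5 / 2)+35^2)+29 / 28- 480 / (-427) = 587425/732 = 802.49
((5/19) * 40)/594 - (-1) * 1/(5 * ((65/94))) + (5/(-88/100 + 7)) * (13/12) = 1.19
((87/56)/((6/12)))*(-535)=-46545/28 = -1662.32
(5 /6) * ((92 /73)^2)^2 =179098240/85194723 = 2.10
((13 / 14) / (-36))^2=169/254016 = 0.00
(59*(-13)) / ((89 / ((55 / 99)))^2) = -19175/641601 = -0.03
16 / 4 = 4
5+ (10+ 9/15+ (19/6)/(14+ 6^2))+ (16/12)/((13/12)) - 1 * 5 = 46387/3900 = 11.89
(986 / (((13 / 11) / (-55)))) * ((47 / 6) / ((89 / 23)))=-322424465/3471 = -92890.94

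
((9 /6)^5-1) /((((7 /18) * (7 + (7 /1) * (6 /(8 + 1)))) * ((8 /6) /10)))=17091/1568 = 10.90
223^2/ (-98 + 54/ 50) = -1243225/2423 = -513.09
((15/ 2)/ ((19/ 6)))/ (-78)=-15/494 = -0.03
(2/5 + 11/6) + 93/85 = 1697/510 = 3.33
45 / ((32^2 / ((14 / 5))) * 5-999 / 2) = 630/18607 = 0.03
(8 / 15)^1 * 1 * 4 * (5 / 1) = 32/3 = 10.67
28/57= 0.49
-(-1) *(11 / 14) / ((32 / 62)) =341/224 = 1.52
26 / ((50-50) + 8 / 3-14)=-39/17 = -2.29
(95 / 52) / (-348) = -95/18096 = -0.01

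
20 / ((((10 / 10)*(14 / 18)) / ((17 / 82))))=1530/287 = 5.33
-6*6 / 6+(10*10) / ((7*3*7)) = -782/147 = -5.32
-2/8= -1/4 = -0.25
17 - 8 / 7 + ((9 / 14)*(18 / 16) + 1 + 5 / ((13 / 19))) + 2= 39149/1456 = 26.89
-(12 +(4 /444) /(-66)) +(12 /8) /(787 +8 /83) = -261010256/21754557 = -12.00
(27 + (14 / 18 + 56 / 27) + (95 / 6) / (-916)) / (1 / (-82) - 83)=-60505217/168350724 = -0.36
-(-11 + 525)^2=-264196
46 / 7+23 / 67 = 3243/469 = 6.91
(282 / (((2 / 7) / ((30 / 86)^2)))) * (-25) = -5551875/1849 = -3002.64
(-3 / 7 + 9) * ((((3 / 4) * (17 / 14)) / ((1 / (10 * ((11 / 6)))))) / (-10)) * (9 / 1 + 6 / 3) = -30855/196 = -157.42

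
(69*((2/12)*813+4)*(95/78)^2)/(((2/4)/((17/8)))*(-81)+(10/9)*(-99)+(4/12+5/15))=-984528225/8852896 = -111.21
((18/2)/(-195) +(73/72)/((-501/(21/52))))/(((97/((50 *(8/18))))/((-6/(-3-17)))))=-146843/45486792 = 0.00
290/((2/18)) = 2610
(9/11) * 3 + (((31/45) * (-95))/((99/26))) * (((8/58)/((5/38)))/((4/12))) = -2222023/43065 = -51.60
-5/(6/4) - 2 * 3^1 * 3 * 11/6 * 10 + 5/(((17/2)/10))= -16700/51 = -327.45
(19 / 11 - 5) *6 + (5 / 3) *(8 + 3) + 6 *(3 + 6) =1739/33 = 52.70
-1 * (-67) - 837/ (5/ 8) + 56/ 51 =-324131/255 = -1271.10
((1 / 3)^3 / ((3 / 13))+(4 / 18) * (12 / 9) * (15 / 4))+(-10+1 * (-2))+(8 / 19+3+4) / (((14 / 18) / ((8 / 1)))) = 706735/10773 = 65.60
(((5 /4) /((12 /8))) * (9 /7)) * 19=285/14 = 20.36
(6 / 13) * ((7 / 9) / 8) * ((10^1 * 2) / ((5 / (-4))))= -28/39 = -0.72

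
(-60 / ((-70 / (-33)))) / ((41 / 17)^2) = -57222/11767 = -4.86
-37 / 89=-0.42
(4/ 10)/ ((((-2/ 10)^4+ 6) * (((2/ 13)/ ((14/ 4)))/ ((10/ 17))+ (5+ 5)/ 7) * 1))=56875/1282842 = 0.04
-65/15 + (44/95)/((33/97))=-847/285 = -2.97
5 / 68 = 0.07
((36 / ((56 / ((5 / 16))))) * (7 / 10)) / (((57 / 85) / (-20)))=-1275/304 = -4.19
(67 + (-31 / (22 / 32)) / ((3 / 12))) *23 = -28681/11 = -2607.36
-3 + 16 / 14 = -13/7 = -1.86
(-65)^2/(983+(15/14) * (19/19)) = 59150/13777 = 4.29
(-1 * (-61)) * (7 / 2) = 427/2 = 213.50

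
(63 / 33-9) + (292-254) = 340/11 = 30.91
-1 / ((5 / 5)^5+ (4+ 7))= -1/12 = -0.08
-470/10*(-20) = 940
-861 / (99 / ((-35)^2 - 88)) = -108773/11 = -9888.45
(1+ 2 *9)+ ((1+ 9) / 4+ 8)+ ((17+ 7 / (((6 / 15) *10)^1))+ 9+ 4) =245/4 = 61.25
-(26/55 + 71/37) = -4867/2035 = -2.39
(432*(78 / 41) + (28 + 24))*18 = 644904/41 = 15729.37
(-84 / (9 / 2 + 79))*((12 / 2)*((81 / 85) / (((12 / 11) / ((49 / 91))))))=-523908/184535 = -2.84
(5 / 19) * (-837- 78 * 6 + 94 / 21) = -136555/399 = -342.24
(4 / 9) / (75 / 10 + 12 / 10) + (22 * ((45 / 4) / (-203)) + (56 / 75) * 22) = 4181603/274050 = 15.26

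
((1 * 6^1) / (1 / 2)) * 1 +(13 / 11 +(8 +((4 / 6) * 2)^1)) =743/33 = 22.52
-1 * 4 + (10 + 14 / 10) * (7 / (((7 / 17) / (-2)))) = -1958/5 = -391.60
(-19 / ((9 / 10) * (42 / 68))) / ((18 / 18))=-6460/189 = -34.18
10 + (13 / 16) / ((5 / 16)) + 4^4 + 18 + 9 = 1478/5 = 295.60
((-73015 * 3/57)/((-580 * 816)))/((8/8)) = 859/105792 = 0.01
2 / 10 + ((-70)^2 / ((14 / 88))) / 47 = 154047/235 = 655.52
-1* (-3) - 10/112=163/56 = 2.91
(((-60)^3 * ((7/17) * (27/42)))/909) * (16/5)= -345600/1717 = -201.28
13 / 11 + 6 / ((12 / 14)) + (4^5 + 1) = 11365/11 = 1033.18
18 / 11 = 1.64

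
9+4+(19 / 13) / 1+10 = 318/13 = 24.46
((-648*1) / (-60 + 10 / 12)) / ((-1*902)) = -1944/160105 = -0.01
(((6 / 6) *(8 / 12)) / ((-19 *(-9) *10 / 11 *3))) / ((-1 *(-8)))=11/61560 = 0.00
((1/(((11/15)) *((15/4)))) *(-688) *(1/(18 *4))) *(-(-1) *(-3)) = 344/33 = 10.42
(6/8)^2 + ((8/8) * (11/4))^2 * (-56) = -6767/16 = -422.94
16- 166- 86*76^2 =-496886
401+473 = 874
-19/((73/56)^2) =-59584/5329 = -11.18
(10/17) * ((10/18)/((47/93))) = 1550/2397 = 0.65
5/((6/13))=65/6 = 10.83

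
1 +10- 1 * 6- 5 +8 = 8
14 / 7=2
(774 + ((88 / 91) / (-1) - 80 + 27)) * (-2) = -131046/91 = -1440.07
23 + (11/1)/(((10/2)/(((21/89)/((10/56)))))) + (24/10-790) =-1694767/2225 = -761.69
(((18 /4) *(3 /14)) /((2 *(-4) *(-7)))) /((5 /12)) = 81/1960 = 0.04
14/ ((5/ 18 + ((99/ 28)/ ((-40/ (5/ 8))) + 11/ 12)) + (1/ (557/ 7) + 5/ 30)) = 10.62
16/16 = 1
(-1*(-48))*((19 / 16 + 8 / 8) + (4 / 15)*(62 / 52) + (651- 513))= 438377/65 = 6744.26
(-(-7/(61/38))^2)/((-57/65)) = 242060/11163 = 21.68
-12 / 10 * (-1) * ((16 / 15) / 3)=32/75 = 0.43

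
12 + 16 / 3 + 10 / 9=166/9 = 18.44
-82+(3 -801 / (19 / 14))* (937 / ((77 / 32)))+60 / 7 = -334638914/1463 = -228734.73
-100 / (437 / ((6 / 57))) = -200/8303 = -0.02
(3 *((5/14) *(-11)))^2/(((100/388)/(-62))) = -3274623/98 = -33414.52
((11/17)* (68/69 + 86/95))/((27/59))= 8043706/3008745 = 2.67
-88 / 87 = -1.01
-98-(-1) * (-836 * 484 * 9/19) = -191762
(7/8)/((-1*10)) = -7/80 = -0.09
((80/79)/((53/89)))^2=50694400/17530969 = 2.89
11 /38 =0.29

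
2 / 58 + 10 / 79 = 369/2291 = 0.16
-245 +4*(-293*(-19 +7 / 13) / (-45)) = -28307/39 = -725.82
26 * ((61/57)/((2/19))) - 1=790/3 = 263.33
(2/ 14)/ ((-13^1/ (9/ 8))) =-9/728 = -0.01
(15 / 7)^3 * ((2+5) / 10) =675/98 = 6.89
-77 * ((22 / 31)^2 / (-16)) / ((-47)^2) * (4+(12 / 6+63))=0.08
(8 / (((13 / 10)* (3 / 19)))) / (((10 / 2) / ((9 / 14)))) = 456/91 = 5.01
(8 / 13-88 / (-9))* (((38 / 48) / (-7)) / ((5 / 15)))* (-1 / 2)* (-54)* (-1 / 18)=5.29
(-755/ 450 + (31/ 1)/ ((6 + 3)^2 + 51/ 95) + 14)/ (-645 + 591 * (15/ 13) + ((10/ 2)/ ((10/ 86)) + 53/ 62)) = 84969326/540341595 = 0.16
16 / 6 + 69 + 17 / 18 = 1307/18 = 72.61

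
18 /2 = 9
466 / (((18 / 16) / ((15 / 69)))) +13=21331/207 = 103.05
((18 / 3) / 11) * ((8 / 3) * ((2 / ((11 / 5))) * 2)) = 320/121 = 2.64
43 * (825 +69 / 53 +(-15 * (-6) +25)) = 2145227/53 = 40475.98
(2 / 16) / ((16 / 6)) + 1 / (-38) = 25/1216 = 0.02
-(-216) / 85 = 216/85 = 2.54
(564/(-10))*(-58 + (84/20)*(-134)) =875328/25 = 35013.12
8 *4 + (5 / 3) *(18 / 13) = 446/13 = 34.31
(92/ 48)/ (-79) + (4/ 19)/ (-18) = -1943/54036 = -0.04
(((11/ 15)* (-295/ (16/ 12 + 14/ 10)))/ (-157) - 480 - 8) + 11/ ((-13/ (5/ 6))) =-245118893/502086 = -488.20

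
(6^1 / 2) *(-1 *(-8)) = 24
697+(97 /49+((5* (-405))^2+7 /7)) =200964924/49 = 4101324.98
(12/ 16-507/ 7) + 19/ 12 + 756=14404/21 = 685.90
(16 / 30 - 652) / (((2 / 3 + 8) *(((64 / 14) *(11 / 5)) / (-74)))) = 632737/1144 = 553.09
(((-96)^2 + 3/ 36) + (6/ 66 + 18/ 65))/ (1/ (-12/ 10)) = -79077151/7150 = -11059.74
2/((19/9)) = 18/19 = 0.95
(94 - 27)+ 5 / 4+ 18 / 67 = 18363/268 = 68.52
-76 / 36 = -19/9 = -2.11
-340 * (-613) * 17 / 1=3543140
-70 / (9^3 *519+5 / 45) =-63/340516 = 0.00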